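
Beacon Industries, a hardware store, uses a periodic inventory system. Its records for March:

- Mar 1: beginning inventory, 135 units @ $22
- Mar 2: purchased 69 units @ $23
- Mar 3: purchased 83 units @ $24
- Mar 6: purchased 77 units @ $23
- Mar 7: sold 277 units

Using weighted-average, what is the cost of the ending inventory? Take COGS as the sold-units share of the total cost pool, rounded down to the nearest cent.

Ending inventory = $1,988.58

Mar 7, sell 277: 277/364 × $8,320.00 → $6,331.42
Ending inventory (cost pool remaining) = $1,988.58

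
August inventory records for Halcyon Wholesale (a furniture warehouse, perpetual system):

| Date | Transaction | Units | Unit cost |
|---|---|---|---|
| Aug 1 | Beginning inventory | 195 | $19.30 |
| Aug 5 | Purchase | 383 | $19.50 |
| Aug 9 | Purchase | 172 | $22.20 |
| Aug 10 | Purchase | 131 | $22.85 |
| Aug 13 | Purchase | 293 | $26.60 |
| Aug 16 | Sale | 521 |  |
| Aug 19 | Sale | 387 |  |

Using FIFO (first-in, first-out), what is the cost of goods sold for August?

COGS = $18,761.95

Aug 16, 521 sold [FIFO — oldest first]: 195 @ $19.30 + 326 @ $19.50 = $10,120.50
Aug 19, 387 sold [FIFO — oldest first]: 57 @ $19.50 + 172 @ $22.20 + 131 @ $22.85 + 27 @ $26.60 = $8,641.45
Total COGS = $10,120.50 + $8,641.45 = $18,761.95
Ending inventory: 266 @ $26.60 = $7,075.60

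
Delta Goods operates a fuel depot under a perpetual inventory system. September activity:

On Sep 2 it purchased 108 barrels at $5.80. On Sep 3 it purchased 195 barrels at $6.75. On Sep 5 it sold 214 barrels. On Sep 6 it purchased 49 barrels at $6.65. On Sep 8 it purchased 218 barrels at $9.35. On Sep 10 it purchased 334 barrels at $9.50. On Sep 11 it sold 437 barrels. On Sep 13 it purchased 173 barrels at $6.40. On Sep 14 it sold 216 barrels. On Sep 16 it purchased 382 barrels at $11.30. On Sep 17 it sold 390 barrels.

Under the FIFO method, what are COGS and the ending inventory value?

Sep 5, 214 sold [FIFO — oldest first]: 108 @ $5.80 + 106 @ $6.75 = $1,341.90
Sep 11, 437 sold [FIFO — oldest first]: 89 @ $6.75 + 49 @ $6.65 + 218 @ $9.35 + 81 @ $9.50 = $3,734.40
Sep 14, 216 sold [FIFO — oldest first]: 216 @ $9.50 = $2,052.00
Sep 17, 390 sold [FIFO — oldest first]: 37 @ $9.50 + 173 @ $6.40 + 180 @ $11.30 = $3,492.70
Total COGS = $1,341.90 + $3,734.40 + $2,052.00 + $3,492.70 = $10,621.00
Ending inventory: 202 @ $11.30 = $2,282.60
Check: goods available $12,903.60 = COGS $10,621.00 + ending $2,282.60

COGS = $10,621.00; ending inventory = $2,282.60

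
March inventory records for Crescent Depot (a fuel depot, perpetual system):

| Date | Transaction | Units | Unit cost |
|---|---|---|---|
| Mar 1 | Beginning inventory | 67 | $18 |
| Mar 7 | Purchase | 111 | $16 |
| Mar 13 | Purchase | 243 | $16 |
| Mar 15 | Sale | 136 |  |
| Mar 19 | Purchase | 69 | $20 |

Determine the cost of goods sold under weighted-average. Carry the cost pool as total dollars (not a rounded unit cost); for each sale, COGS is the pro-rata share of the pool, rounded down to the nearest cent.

After Mar 1: 67 on hand, pool $1,206.00 (≈ $18.0000 each)
After Mar 7: 178 on hand, pool $2,982.00 (≈ $16.7528 each)
After Mar 13: 421 on hand, pool $6,870.00 (≈ $16.3183 each)
Mar 15, sell 136: 136/421 × $6,870.00 → $2,219.28
After Mar 19: 354 on hand, pool $6,030.72 (≈ $17.0359 each)
Ending inventory (cost pool remaining) = $6,030.72
Check: goods available $8,250.00 = COGS $2,219.28 + ending $6,030.72

COGS = $2,219.28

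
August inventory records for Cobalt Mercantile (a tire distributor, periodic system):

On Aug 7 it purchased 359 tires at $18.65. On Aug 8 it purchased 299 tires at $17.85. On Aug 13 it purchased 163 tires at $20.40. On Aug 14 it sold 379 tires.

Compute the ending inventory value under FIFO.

Ending inventory = $8,305.35

Aug 14, 379 sold [FIFO — oldest first]: 359 @ $18.65 + 20 @ $17.85 = $7,052.35
Ending inventory: 279 @ $17.85 + 163 @ $20.40 = $8,305.35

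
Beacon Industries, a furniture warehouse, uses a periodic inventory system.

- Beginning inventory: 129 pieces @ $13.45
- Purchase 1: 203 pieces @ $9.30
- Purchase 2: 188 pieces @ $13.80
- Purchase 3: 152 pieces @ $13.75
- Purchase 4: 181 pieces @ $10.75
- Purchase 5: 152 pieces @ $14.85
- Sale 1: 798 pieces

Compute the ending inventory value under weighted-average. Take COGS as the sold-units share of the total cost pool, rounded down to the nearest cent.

Ending inventory = $2,576.75

Sale 1, sell 798: 798/1005 × $12,510.30 → $9,933.55
Ending inventory (cost pool remaining) = $2,576.75
Check: goods available $12,510.30 = COGS $9,933.55 + ending $2,576.75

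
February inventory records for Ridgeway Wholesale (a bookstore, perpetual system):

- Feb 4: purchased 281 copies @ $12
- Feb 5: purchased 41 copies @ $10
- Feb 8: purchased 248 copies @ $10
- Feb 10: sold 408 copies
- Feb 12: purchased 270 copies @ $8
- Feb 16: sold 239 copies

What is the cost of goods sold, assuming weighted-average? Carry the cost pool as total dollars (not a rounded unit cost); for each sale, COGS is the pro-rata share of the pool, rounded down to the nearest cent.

After Feb 4: 281 on hand, pool $3,372.00 (≈ $12.0000 each)
After Feb 5: 322 on hand, pool $3,782.00 (≈ $11.7453 each)
After Feb 8: 570 on hand, pool $6,262.00 (≈ $10.9860 each)
Feb 10, sell 408: 408/570 × $6,262.00 → $4,482.27
After Feb 12: 432 on hand, pool $3,939.73 (≈ $9.1197 each)
Feb 16, sell 239: 239/432 × $3,939.73 → $2,179.61
Total COGS = $4,482.27 + $2,179.61 = $6,661.88
Ending inventory (cost pool remaining) = $1,760.12
Check: goods available $8,422.00 = COGS $6,661.88 + ending $1,760.12

COGS = $6,661.88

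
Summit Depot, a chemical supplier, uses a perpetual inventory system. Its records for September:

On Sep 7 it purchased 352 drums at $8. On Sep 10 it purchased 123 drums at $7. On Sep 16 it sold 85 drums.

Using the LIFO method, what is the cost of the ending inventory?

Ending inventory = $3,082

Sep 16, 85 sold [LIFO — newest first]: 85 @ $7 = $595
Ending inventory: 352 @ $8 + 38 @ $7 = $3,082
Check: goods available $3,677 = COGS $595 + ending $3,082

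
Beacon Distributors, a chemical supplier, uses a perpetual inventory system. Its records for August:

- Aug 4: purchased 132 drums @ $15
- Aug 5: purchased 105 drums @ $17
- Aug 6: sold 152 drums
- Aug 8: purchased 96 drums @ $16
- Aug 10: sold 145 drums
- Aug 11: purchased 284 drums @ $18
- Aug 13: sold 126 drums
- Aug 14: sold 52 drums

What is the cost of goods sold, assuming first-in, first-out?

COGS = $7,857

Aug 6, 152 sold [FIFO — oldest first]: 132 @ $15 + 20 @ $17 = $2,320
Aug 10, 145 sold [FIFO — oldest first]: 85 @ $17 + 60 @ $16 = $2,405
Aug 13, 126 sold [FIFO — oldest first]: 36 @ $16 + 90 @ $18 = $2,196
Aug 14, 52 sold [FIFO — oldest first]: 52 @ $18 = $936
Total COGS = $2,320 + $2,405 + $2,196 + $936 = $7,857
Ending inventory: 142 @ $18 = $2,556
Check: goods available $10,413 = COGS $7,857 + ending $2,556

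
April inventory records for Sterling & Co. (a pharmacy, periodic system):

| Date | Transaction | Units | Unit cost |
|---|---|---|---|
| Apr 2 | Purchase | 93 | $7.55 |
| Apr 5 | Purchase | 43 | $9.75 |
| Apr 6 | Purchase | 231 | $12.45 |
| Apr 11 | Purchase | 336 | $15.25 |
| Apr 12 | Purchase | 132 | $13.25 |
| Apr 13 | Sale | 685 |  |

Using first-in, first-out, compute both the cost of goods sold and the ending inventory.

Apr 13, 685 sold [FIFO — oldest first]: 93 @ $7.55 + 43 @ $9.75 + 231 @ $12.45 + 318 @ $15.25 = $8,846.85
Ending inventory: 18 @ $15.25 + 132 @ $13.25 = $2,023.50
Check: goods available $10,870.35 = COGS $8,846.85 + ending $2,023.50

COGS = $8,846.85; ending inventory = $2,023.50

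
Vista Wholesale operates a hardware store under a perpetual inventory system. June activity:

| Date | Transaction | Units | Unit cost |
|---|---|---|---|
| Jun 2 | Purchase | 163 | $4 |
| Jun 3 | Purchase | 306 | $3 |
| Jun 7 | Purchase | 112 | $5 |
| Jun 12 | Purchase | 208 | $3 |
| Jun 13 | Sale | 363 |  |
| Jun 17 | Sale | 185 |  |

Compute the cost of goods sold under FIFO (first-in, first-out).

COGS = $1,965

Jun 13, 363 sold [FIFO — oldest first]: 163 @ $4 + 200 @ $3 = $1,252
Jun 17, 185 sold [FIFO — oldest first]: 106 @ $3 + 79 @ $5 = $713
Total COGS = $1,252 + $713 = $1,965
Ending inventory: 33 @ $5 + 208 @ $3 = $789
Check: goods available $2,754 = COGS $1,965 + ending $789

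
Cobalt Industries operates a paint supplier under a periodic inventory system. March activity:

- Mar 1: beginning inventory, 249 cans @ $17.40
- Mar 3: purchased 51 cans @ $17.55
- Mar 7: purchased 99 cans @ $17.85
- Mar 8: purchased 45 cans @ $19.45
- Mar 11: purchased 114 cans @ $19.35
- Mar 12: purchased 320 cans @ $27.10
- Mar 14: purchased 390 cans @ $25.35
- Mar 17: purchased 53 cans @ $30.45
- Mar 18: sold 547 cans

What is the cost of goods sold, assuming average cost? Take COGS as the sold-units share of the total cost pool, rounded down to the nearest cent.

Mar 18, sell 547: 547/1321 × $30,248.30 → $12,525.22
Ending inventory (cost pool remaining) = $17,723.08

COGS = $12,525.22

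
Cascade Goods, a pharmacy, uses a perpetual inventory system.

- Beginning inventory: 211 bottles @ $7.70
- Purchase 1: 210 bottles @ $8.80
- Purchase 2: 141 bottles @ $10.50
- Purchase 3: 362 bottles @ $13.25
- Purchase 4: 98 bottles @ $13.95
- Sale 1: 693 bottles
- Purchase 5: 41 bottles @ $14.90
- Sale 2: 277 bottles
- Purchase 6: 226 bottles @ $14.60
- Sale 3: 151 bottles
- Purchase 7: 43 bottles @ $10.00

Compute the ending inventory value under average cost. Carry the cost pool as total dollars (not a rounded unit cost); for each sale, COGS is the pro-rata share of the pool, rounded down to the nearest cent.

Ending inventory = $2,722.32

After Beginning: 211 on hand, pool $1,624.70 (≈ $7.7000 each)
After Purchase 1: 421 on hand, pool $3,472.70 (≈ $8.2487 each)
After Purchase 2: 562 on hand, pool $4,953.20 (≈ $8.8135 each)
After Purchase 3: 924 on hand, pool $9,749.70 (≈ $10.5516 each)
After Purchase 4: 1022 on hand, pool $11,116.80 (≈ $10.8775 each)
Sale 1, sell 693: 693/1022 × $11,116.80 → $7,538.10
After Purchase 5: 370 on hand, pool $4,189.60 (≈ $11.3232 each)
Sale 2, sell 277: 277/370 × $4,189.60 → $3,136.53
After Purchase 6: 319 on hand, pool $4,352.67 (≈ $13.6447 each)
Sale 3, sell 151: 151/319 × $4,352.67 → $2,060.35
After Purchase 7: 211 on hand, pool $2,722.32 (≈ $12.9020 each)
Total COGS = $7,538.10 + $3,136.53 + $2,060.35 = $12,734.98
Ending inventory (cost pool remaining) = $2,722.32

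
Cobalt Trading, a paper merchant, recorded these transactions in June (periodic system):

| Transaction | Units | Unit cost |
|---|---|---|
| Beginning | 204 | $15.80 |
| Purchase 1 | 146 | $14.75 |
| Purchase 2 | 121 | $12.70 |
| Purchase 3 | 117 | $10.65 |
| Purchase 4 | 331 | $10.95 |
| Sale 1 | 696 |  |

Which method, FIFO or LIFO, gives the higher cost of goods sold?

FIFO COGS: 204 @ $15.80 + 146 @ $14.75 + 121 @ $12.70 + 117 @ $10.65 + 108 @ $10.95 = $9,342.05
LIFO COGS: 331 @ $10.95 + 117 @ $10.65 + 121 @ $12.70 + 127 @ $14.75 = $8,280.45

FIFO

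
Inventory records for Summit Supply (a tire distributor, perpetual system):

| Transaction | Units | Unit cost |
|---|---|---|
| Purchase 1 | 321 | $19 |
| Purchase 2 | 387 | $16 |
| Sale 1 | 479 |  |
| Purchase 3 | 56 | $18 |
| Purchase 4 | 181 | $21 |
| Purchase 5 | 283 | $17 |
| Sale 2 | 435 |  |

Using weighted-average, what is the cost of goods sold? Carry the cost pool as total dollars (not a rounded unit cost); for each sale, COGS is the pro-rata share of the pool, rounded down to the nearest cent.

COGS = $16,211.42

After Purchase 1: 321 on hand, pool $6,099.00 (≈ $19.0000 each)
After Purchase 2: 708 on hand, pool $12,291.00 (≈ $17.3602 each)
Sale 1, sell 479: 479/708 × $12,291.00 → $8,315.52
After Purchase 3: 285 on hand, pool $4,983.48 (≈ $17.4859 each)
After Purchase 4: 466 on hand, pool $8,784.48 (≈ $18.8508 each)
After Purchase 5: 749 on hand, pool $13,595.48 (≈ $18.1515 each)
Sale 2, sell 435: 435/749 × $13,595.48 → $7,895.90
Total COGS = $8,315.52 + $7,895.90 = $16,211.42
Ending inventory (cost pool remaining) = $5,699.58
Check: goods available $21,911.00 = COGS $16,211.42 + ending $5,699.58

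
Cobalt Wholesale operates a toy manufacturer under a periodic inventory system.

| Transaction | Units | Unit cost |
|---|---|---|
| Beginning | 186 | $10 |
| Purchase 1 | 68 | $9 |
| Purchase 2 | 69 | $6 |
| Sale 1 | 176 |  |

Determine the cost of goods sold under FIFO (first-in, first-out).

Sale 1 (176) [FIFO — oldest first]: 176 @ $10 = $1,760
Ending inventory: 10 @ $10 + 68 @ $9 + 69 @ $6 = $1,126
Check: goods available $2,886 = COGS $1,760 + ending $1,126

COGS = $1,760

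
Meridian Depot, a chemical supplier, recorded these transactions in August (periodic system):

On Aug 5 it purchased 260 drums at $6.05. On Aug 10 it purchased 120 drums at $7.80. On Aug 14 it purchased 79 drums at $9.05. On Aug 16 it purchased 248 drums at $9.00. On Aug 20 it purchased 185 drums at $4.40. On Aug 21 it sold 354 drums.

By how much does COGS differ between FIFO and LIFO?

$28.80

FIFO COGS: 260 @ $6.05 + 94 @ $7.80 = $2,306.20
LIFO COGS: 185 @ $4.40 + 169 @ $9.00 = $2,335.00
Difference = |$2,306.20 − $2,335.00| = $28.80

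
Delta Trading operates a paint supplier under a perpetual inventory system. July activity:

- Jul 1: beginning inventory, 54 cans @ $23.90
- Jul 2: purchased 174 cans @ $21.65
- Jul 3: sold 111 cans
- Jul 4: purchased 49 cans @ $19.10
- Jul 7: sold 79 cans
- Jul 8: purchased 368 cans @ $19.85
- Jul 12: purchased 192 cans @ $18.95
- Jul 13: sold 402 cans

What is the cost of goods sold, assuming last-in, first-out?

Jul 3, 111 sold [LIFO — newest first]: 111 @ $21.65 = $2,403.15
Jul 7, 79 sold [LIFO — newest first]: 49 @ $19.10 + 30 @ $21.65 = $1,585.40
Jul 13, 402 sold [LIFO — newest first]: 192 @ $18.95 + 210 @ $19.85 = $7,806.90
Total COGS = $2,403.15 + $1,585.40 + $7,806.90 = $11,795.45
Ending inventory: 54 @ $23.90 + 33 @ $21.65 + 158 @ $19.85 = $5,141.35

COGS = $11,795.45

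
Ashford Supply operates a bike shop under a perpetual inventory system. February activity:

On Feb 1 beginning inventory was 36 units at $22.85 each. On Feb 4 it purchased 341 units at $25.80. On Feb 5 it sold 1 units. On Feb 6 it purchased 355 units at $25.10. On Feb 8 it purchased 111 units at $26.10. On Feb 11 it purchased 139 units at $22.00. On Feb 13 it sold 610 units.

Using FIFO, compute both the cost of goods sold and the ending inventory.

COGS = $15,493.80; ending inventory = $8,992.20

Feb 5, 1 sold [FIFO — oldest first]: 1 @ $22.85 = $22.85
Feb 13, 610 sold [FIFO — oldest first]: 35 @ $22.85 + 341 @ $25.80 + 234 @ $25.10 = $15,470.95
Total COGS = $22.85 + $15,470.95 = $15,493.80
Ending inventory: 121 @ $25.10 + 111 @ $26.10 + 139 @ $22.00 = $8,992.20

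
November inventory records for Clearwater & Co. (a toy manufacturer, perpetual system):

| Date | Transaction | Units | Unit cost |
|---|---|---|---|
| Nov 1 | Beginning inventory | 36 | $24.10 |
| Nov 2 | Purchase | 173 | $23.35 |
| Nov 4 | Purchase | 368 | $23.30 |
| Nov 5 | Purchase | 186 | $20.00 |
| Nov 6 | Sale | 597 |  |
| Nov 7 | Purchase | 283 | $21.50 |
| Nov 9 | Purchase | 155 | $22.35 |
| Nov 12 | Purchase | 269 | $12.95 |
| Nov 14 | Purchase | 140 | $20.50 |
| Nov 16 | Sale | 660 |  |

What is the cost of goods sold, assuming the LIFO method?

COGS = $25,180.25

Nov 6, 597 sold [LIFO — newest first]: 186 @ $20.00 + 368 @ $23.30 + 43 @ $23.35 = $13,298.45
Nov 16, 660 sold [LIFO — newest first]: 140 @ $20.50 + 269 @ $12.95 + 155 @ $22.35 + 96 @ $21.50 = $11,881.80
Total COGS = $13,298.45 + $11,881.80 = $25,180.25
Ending inventory: 36 @ $24.10 + 130 @ $23.35 + 187 @ $21.50 = $7,923.60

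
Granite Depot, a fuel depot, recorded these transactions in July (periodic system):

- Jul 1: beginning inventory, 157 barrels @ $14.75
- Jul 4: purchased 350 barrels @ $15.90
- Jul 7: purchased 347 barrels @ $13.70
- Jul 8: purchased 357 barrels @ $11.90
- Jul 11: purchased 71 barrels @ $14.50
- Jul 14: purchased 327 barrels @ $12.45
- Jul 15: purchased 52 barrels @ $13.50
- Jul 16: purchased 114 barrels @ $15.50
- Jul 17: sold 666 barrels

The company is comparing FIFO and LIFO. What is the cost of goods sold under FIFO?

COGS = $10,059.05

FIFO COGS: 157 @ $14.75 + 350 @ $15.90 + 159 @ $13.70 = $10,059.05
LIFO COGS: 114 @ $15.50 + 52 @ $13.50 + 327 @ $12.45 + 71 @ $14.50 + 102 @ $11.90 = $8,783.45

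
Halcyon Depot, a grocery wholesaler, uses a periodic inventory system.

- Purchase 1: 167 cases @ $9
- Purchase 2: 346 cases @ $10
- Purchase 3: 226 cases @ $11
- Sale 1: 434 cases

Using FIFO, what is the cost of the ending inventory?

Sale 1 (434) [FIFO — oldest first]: 167 @ $9 + 267 @ $10 = $4,173
Ending inventory: 79 @ $10 + 226 @ $11 = $3,276

Ending inventory = $3,276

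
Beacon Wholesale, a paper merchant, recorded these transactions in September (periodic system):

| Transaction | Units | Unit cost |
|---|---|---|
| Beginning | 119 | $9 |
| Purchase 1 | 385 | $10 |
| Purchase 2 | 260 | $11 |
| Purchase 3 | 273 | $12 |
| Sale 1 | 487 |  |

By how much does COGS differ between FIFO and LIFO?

$879

FIFO COGS: 119 @ $9 + 368 @ $10 = $4,751
LIFO COGS: 273 @ $12 + 214 @ $11 = $5,630
Difference = |$4,751 − $5,630| = $879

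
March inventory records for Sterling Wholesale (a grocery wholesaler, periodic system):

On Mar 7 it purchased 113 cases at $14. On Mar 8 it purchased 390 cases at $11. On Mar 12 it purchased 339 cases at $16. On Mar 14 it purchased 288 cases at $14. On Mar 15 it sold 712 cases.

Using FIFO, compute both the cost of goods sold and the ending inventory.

COGS = $9,216; ending inventory = $6,112

Mar 15, 712 sold [FIFO — oldest first]: 113 @ $14 + 390 @ $11 + 209 @ $16 = $9,216
Ending inventory: 130 @ $16 + 288 @ $14 = $6,112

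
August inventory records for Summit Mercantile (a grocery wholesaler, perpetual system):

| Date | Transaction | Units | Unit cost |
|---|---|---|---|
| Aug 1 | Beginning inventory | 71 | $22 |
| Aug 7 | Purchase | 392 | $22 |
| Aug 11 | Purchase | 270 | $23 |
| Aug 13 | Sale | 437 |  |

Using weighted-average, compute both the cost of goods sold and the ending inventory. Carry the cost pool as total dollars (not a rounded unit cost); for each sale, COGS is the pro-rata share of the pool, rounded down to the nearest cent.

COGS = $9,774.96; ending inventory = $6,621.04

After Aug 1: 71 on hand, pool $1,562.00 (≈ $22.0000 each)
After Aug 7: 463 on hand, pool $10,186.00 (≈ $22.0000 each)
After Aug 11: 733 on hand, pool $16,396.00 (≈ $22.3683 each)
Aug 13, sell 437: 437/733 × $16,396.00 → $9,774.96
Ending inventory (cost pool remaining) = $6,621.04
Check: goods available $16,396.00 = COGS $9,774.96 + ending $6,621.04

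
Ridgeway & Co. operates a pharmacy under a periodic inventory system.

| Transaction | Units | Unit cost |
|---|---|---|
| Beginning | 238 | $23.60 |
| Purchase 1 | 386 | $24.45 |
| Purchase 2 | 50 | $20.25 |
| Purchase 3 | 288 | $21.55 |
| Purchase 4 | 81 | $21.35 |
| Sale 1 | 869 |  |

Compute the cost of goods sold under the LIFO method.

Sale 1 (869) [LIFO — newest first]: 81 @ $21.35 + 288 @ $21.55 + 50 @ $20.25 + 386 @ $24.45 + 64 @ $23.60 = $19,896.35
Ending inventory: 174 @ $23.60 = $4,106.40
Check: goods available $24,002.75 = COGS $19,896.35 + ending $4,106.40

COGS = $19,896.35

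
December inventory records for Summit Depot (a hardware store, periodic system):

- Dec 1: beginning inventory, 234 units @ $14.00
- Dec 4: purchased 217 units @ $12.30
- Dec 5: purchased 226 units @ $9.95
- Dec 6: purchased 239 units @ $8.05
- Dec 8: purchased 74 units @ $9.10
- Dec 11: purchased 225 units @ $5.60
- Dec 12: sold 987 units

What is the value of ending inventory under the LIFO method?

Ending inventory = $3,192.00

Dec 12, 987 sold [LIFO — newest first]: 225 @ $5.60 + 74 @ $9.10 + 239 @ $8.05 + 226 @ $9.95 + 217 @ $12.30 + 6 @ $14.00 = $8,859.15
Ending inventory: 228 @ $14.00 = $3,192.00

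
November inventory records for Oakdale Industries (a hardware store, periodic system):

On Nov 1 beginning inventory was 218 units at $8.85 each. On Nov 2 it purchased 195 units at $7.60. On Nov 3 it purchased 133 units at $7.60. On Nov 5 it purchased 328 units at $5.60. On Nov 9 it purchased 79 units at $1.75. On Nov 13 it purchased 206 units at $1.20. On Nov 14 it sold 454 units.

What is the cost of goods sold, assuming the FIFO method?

COGS = $3,722.90

Nov 14, 454 sold [FIFO — oldest first]: 218 @ $8.85 + 195 @ $7.60 + 41 @ $7.60 = $3,722.90
Ending inventory: 92 @ $7.60 + 328 @ $5.60 + 79 @ $1.75 + 206 @ $1.20 = $2,921.45
Check: goods available $6,644.35 = COGS $3,722.90 + ending $2,921.45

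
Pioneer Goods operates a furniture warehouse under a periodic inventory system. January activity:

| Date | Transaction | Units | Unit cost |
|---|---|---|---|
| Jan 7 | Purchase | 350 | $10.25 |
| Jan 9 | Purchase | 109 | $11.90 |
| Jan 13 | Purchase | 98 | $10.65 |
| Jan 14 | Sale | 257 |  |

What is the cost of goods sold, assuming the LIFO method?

Jan 14, 257 sold [LIFO — newest first]: 98 @ $10.65 + 109 @ $11.90 + 50 @ $10.25 = $2,853.30
Ending inventory: 300 @ $10.25 = $3,075.00
Check: goods available $5,928.30 = COGS $2,853.30 + ending $3,075.00

COGS = $2,853.30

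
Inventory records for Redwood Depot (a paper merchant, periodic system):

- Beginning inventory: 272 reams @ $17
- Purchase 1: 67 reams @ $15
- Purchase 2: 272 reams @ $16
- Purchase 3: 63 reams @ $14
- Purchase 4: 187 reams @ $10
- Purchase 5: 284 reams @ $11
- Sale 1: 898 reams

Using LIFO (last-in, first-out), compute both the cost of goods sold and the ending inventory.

Sale 1 (898) [LIFO — newest first]: 284 @ $11 + 187 @ $10 + 63 @ $14 + 272 @ $16 + 67 @ $15 + 25 @ $17 = $11,658
Ending inventory: 247 @ $17 = $4,199

COGS = $11,658; ending inventory = $4,199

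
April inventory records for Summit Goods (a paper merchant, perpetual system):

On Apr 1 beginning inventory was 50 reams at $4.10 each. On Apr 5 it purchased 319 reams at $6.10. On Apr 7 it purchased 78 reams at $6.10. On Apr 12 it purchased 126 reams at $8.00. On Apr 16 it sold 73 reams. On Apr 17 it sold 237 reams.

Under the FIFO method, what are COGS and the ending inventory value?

COGS = $1,791.00; ending inventory = $1,843.70

Apr 16, 73 sold [FIFO — oldest first]: 50 @ $4.10 + 23 @ $6.10 = $345.30
Apr 17, 237 sold [FIFO — oldest first]: 237 @ $6.10 = $1,445.70
Total COGS = $345.30 + $1,445.70 = $1,791.00
Ending inventory: 59 @ $6.10 + 78 @ $6.10 + 126 @ $8.00 = $1,843.70
Check: goods available $3,634.70 = COGS $1,791.00 + ending $1,843.70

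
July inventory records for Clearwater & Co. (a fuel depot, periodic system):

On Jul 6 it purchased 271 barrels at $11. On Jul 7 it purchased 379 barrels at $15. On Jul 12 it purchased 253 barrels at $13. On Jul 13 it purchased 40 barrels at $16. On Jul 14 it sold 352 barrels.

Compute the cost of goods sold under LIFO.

COGS = $4,814

Jul 14, 352 sold [LIFO — newest first]: 40 @ $16 + 253 @ $13 + 59 @ $15 = $4,814
Ending inventory: 271 @ $11 + 320 @ $15 = $7,781
Check: goods available $12,595 = COGS $4,814 + ending $7,781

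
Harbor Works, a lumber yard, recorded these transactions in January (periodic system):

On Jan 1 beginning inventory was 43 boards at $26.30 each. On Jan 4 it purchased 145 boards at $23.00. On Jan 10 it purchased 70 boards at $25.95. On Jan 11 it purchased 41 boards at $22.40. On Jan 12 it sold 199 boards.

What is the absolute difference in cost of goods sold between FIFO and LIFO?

$7.55

FIFO COGS: 43 @ $26.30 + 145 @ $23.00 + 11 @ $25.95 = $4,751.35
LIFO COGS: 41 @ $22.40 + 70 @ $25.95 + 88 @ $23.00 = $4,758.90
Difference = |$4,751.35 − $4,758.90| = $7.55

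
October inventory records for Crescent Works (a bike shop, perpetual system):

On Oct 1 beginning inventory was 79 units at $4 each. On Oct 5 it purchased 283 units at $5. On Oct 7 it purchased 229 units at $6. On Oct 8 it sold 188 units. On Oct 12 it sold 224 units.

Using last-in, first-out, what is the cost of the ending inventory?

Oct 8, 188 sold [LIFO — newest first]: 188 @ $6 = $1,128
Oct 12, 224 sold [LIFO — newest first]: 41 @ $6 + 183 @ $5 = $1,161
Total COGS = $1,128 + $1,161 = $2,289
Ending inventory: 79 @ $4 + 100 @ $5 = $816

Ending inventory = $816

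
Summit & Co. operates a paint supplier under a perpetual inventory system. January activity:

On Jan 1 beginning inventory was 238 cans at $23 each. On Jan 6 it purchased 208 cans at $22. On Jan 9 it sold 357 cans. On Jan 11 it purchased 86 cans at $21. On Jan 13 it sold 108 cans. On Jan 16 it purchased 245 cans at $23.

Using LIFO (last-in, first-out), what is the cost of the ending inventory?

Ending inventory = $7,176

Jan 9, 357 sold [LIFO — newest first]: 208 @ $22 + 149 @ $23 = $8,003
Jan 13, 108 sold [LIFO — newest first]: 86 @ $21 + 22 @ $23 = $2,312
Total COGS = $8,003 + $2,312 = $10,315
Ending inventory: 67 @ $23 + 245 @ $23 = $7,176
Check: goods available $17,491 = COGS $10,315 + ending $7,176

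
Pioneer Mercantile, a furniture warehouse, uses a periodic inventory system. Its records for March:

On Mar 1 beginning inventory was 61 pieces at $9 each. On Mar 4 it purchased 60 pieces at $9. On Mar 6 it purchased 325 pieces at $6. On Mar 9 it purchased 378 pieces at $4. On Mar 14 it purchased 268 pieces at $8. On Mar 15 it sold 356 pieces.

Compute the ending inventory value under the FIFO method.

Ending inventory = $4,196

Mar 15, 356 sold [FIFO — oldest first]: 61 @ $9 + 60 @ $9 + 235 @ $6 = $2,499
Ending inventory: 90 @ $6 + 378 @ $4 + 268 @ $8 = $4,196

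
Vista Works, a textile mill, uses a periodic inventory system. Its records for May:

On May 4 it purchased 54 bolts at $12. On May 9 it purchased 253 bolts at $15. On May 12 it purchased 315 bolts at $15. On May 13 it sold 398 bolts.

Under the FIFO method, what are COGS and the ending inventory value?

COGS = $5,808; ending inventory = $3,360

May 13, 398 sold [FIFO — oldest first]: 54 @ $12 + 253 @ $15 + 91 @ $15 = $5,808
Ending inventory: 224 @ $15 = $3,360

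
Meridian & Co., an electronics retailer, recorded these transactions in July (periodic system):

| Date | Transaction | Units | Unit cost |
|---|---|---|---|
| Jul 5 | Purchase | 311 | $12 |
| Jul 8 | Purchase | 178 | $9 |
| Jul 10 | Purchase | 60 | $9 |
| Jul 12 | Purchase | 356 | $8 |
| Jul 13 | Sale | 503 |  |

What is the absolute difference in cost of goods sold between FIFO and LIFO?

FIFO COGS: 311 @ $12 + 178 @ $9 + 14 @ $9 = $5,460
LIFO COGS: 356 @ $8 + 60 @ $9 + 87 @ $9 = $4,171
Difference = |$5,460 − $4,171| = $1,289

$1,289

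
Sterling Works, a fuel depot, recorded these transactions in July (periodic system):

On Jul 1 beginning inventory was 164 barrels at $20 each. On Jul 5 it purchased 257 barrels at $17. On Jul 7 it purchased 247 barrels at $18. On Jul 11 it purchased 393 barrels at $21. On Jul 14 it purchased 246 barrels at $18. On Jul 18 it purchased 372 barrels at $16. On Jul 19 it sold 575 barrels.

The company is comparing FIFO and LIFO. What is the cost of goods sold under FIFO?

COGS = $10,421

FIFO COGS: 164 @ $20 + 257 @ $17 + 154 @ $18 = $10,421
LIFO COGS: 372 @ $16 + 203 @ $18 = $9,606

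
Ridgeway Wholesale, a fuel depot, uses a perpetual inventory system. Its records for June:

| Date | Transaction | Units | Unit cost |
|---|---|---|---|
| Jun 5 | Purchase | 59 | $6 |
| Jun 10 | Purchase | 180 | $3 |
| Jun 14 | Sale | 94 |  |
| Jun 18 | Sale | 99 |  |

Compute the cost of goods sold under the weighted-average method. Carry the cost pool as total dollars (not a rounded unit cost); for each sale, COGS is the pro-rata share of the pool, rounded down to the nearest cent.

COGS = $721.93

After Jun 5: 59 on hand, pool $354.00 (≈ $6.0000 each)
After Jun 10: 239 on hand, pool $894.00 (≈ $3.7406 each)
Jun 14, sell 94: 94/239 × $894.00 → $351.61
Jun 18, sell 99: 99/145 × $542.39 → $370.32
Total COGS = $351.61 + $370.32 = $721.93
Ending inventory (cost pool remaining) = $172.07
Check: goods available $894.00 = COGS $721.93 + ending $172.07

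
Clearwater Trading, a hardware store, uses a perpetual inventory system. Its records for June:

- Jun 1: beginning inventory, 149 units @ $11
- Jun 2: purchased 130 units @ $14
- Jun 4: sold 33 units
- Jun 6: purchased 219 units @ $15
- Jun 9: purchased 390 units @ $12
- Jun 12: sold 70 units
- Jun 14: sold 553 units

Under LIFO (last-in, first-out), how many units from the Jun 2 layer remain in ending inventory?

83

Jun 4, 33 sold [LIFO — newest first]: 33 @ $14 = $462
Jun 12, 70 sold [LIFO — newest first]: 70 @ $12 = $840
Jun 14, 553 sold [LIFO — newest first]: 320 @ $12 + 219 @ $15 + 14 @ $14 = $7,321
Total COGS = $462 + $840 + $7,321 = $8,623
Ending inventory: 149 @ $11 + 83 @ $14 = $2,801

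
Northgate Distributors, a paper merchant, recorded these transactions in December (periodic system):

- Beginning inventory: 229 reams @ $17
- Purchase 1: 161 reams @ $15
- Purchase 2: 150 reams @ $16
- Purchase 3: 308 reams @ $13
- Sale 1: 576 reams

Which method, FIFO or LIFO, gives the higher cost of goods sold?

FIFO COGS: 229 @ $17 + 161 @ $15 + 150 @ $16 + 36 @ $13 = $9,176
LIFO COGS: 308 @ $13 + 150 @ $16 + 118 @ $15 = $8,174

FIFO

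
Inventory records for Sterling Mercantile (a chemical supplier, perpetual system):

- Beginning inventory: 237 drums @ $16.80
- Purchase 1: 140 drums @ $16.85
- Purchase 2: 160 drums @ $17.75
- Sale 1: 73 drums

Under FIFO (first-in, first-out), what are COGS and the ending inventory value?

COGS = $1,226.40; ending inventory = $7,954.20

Sale 1 (73) [FIFO — oldest first]: 73 @ $16.80 = $1,226.40
Ending inventory: 164 @ $16.80 + 140 @ $16.85 + 160 @ $17.75 = $7,954.20
Check: goods available $9,180.60 = COGS $1,226.40 + ending $7,954.20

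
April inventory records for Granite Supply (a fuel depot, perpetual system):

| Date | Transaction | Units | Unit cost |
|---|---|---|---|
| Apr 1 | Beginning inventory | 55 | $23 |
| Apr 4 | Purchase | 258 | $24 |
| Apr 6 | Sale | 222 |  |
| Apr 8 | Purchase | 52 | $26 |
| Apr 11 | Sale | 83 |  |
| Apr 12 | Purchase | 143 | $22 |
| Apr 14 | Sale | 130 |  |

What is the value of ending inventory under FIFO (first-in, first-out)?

Ending inventory = $1,606

Apr 6, 222 sold [FIFO — oldest first]: 55 @ $23 + 167 @ $24 = $5,273
Apr 11, 83 sold [FIFO — oldest first]: 83 @ $24 = $1,992
Apr 14, 130 sold [FIFO — oldest first]: 8 @ $24 + 52 @ $26 + 70 @ $22 = $3,084
Total COGS = $5,273 + $1,992 + $3,084 = $10,349
Ending inventory: 73 @ $22 = $1,606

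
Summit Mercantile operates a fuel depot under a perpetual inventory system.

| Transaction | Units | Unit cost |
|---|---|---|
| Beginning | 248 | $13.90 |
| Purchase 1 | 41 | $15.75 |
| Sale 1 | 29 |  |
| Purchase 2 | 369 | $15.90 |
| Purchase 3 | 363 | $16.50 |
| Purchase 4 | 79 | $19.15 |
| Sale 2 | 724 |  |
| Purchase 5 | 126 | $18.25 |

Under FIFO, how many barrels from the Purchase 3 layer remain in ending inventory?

268

Sale 1 (29) [FIFO — oldest first]: 29 @ $13.90 = $403.10
Sale 2 (724) [FIFO — oldest first]: 219 @ $13.90 + 41 @ $15.75 + 369 @ $15.90 + 95 @ $16.50 = $11,124.45
Total COGS = $403.10 + $11,124.45 = $11,527.55
Ending inventory: 268 @ $16.50 + 79 @ $19.15 + 126 @ $18.25 = $8,234.35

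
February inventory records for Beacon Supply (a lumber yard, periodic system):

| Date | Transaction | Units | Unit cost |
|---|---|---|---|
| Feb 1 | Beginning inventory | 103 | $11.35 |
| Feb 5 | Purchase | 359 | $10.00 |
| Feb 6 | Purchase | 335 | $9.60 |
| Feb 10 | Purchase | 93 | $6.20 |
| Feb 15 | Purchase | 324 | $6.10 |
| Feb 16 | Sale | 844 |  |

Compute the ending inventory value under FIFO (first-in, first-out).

Feb 16, 844 sold [FIFO — oldest first]: 103 @ $11.35 + 359 @ $10.00 + 335 @ $9.60 + 47 @ $6.20 = $8,266.45
Ending inventory: 46 @ $6.20 + 324 @ $6.10 = $2,261.60

Ending inventory = $2,261.60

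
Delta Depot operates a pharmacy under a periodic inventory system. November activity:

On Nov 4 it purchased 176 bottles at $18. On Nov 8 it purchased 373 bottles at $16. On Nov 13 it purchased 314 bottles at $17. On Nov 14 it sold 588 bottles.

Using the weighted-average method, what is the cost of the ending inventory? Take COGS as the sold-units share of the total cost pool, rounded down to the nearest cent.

Ending inventory = $4,612.23

Nov 14, sell 588: 588/863 × $14,474.00 → $9,861.77
Ending inventory (cost pool remaining) = $4,612.23
Check: goods available $14,474.00 = COGS $9,861.77 + ending $4,612.23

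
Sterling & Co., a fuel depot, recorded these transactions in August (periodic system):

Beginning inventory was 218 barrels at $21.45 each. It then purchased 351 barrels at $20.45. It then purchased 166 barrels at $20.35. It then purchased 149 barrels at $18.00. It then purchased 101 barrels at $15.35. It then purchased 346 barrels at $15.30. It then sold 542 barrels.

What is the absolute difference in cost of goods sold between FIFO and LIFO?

$2,747.75

FIFO COGS: 218 @ $21.45 + 324 @ $20.45 = $11,301.90
LIFO COGS: 346 @ $15.30 + 101 @ $15.35 + 95 @ $18.00 = $8,554.15
Difference = |$11,301.90 − $8,554.15| = $2,747.75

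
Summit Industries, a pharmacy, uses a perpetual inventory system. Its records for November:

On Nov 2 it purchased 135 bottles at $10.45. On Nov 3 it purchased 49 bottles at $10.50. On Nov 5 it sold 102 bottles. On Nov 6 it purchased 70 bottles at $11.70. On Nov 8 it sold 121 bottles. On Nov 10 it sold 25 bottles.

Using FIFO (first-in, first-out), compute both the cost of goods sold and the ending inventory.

Nov 5, 102 sold [FIFO — oldest first]: 102 @ $10.45 = $1,065.90
Nov 8, 121 sold [FIFO — oldest first]: 33 @ $10.45 + 49 @ $10.50 + 39 @ $11.70 = $1,315.65
Nov 10, 25 sold [FIFO — oldest first]: 25 @ $11.70 = $292.50
Total COGS = $1,065.90 + $1,315.65 + $292.50 = $2,674.05
Ending inventory: 6 @ $11.70 = $70.20

COGS = $2,674.05; ending inventory = $70.20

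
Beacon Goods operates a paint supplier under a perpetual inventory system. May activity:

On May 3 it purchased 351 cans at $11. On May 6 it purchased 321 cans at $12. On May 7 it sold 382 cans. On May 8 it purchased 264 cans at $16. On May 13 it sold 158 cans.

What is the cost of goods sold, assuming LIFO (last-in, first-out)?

COGS = $7,051

May 7, 382 sold [LIFO — newest first]: 321 @ $12 + 61 @ $11 = $4,523
May 13, 158 sold [LIFO — newest first]: 158 @ $16 = $2,528
Total COGS = $4,523 + $2,528 = $7,051
Ending inventory: 290 @ $11 + 106 @ $16 = $4,886
Check: goods available $11,937 = COGS $7,051 + ending $4,886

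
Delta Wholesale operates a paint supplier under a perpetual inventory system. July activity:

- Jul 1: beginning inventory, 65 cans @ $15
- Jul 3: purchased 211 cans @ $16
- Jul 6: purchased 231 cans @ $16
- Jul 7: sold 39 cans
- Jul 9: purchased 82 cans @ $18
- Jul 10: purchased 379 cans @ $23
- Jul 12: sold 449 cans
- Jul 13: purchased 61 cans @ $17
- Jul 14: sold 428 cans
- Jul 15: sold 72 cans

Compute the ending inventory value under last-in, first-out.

Jul 7, 39 sold [LIFO — newest first]: 39 @ $16 = $624
Jul 12, 449 sold [LIFO — newest first]: 379 @ $23 + 70 @ $18 = $9,977
Jul 14, 428 sold [LIFO — newest first]: 61 @ $17 + 12 @ $18 + 192 @ $16 + 163 @ $16 = $6,933
Jul 15, 72 sold [LIFO — newest first]: 48 @ $16 + 24 @ $15 = $1,128
Total COGS = $624 + $9,977 + $6,933 + $1,128 = $18,662
Ending inventory: 41 @ $15 = $615
Check: goods available $19,277 = COGS $18,662 + ending $615

Ending inventory = $615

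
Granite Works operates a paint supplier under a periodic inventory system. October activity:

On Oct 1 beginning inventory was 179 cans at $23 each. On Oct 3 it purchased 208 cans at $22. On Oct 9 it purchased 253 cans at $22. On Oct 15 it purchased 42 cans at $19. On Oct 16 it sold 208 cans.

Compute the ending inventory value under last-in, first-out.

Ending inventory = $10,607

Oct 16, 208 sold [LIFO — newest first]: 42 @ $19 + 166 @ $22 = $4,450
Ending inventory: 179 @ $23 + 208 @ $22 + 87 @ $22 = $10,607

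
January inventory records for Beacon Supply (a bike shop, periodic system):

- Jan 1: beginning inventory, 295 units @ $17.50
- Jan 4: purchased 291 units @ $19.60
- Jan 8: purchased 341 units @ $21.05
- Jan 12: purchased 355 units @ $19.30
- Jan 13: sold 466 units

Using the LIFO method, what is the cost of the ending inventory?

Ending inventory = $15,707.60

Jan 13, 466 sold [LIFO — newest first]: 355 @ $19.30 + 111 @ $21.05 = $9,188.05
Ending inventory: 295 @ $17.50 + 291 @ $19.60 + 230 @ $21.05 = $15,707.60
Check: goods available $24,895.65 = COGS $9,188.05 + ending $15,707.60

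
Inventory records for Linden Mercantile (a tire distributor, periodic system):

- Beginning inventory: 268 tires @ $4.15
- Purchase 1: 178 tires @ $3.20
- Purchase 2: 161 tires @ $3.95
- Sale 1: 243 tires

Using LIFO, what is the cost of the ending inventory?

Ending inventory = $1,419.40

Sale 1 (243) [LIFO — newest first]: 161 @ $3.95 + 82 @ $3.20 = $898.35
Ending inventory: 268 @ $4.15 + 96 @ $3.20 = $1,419.40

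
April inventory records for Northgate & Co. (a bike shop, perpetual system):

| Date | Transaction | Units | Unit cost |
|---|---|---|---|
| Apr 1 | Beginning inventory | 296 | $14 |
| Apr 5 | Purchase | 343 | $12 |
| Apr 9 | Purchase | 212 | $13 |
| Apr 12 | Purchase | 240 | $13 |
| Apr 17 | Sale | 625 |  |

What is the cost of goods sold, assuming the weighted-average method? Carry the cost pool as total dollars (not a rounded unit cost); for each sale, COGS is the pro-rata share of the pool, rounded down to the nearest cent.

COGS = $8,098.07

After Apr 1: 296 on hand, pool $4,144.00 (≈ $14.0000 each)
After Apr 5: 639 on hand, pool $8,260.00 (≈ $12.9264 each)
After Apr 9: 851 on hand, pool $11,016.00 (≈ $12.9448 each)
After Apr 12: 1091 on hand, pool $14,136.00 (≈ $12.9569 each)
Apr 17, sell 625: 625/1091 × $14,136.00 → $8,098.07
Ending inventory (cost pool remaining) = $6,037.93
Check: goods available $14,136.00 = COGS $8,098.07 + ending $6,037.93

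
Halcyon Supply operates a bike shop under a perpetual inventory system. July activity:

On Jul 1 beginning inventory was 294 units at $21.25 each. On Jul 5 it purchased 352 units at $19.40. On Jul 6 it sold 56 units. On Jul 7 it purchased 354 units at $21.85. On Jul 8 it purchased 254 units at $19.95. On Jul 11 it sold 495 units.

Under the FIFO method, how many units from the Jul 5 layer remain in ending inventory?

Jul 6, 56 sold [FIFO — oldest first]: 56 @ $21.25 = $1,190.00
Jul 11, 495 sold [FIFO — oldest first]: 238 @ $21.25 + 257 @ $19.40 = $10,043.30
Total COGS = $1,190.00 + $10,043.30 = $11,233.30
Ending inventory: 95 @ $19.40 + 354 @ $21.85 + 254 @ $19.95 = $14,645.20
Check: goods available $25,878.50 = COGS $11,233.30 + ending $14,645.20

95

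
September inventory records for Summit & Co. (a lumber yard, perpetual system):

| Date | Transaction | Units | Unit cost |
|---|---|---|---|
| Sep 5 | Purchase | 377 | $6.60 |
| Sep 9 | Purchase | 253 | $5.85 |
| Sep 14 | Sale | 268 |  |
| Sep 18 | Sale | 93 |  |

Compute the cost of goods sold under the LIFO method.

Sep 14, 268 sold [LIFO — newest first]: 253 @ $5.85 + 15 @ $6.60 = $1,579.05
Sep 18, 93 sold [LIFO — newest first]: 93 @ $6.60 = $613.80
Total COGS = $1,579.05 + $613.80 = $2,192.85
Ending inventory: 269 @ $6.60 = $1,775.40
Check: goods available $3,968.25 = COGS $2,192.85 + ending $1,775.40

COGS = $2,192.85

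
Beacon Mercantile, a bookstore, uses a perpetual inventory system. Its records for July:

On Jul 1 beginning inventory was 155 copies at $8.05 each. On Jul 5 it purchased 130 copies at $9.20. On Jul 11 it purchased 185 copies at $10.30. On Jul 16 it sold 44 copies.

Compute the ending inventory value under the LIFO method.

Jul 16, 44 sold [LIFO — newest first]: 44 @ $10.30 = $453.20
Ending inventory: 155 @ $8.05 + 130 @ $9.20 + 141 @ $10.30 = $3,896.05

Ending inventory = $3,896.05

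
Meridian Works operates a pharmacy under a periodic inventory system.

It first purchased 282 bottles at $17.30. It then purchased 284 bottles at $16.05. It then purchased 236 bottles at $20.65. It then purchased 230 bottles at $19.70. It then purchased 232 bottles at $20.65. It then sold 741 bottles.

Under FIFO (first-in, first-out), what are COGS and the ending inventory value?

Sale 1 (741) [FIFO — oldest first]: 282 @ $17.30 + 284 @ $16.05 + 175 @ $20.65 = $13,050.55
Ending inventory: 61 @ $20.65 + 230 @ $19.70 + 232 @ $20.65 = $10,581.45
Check: goods available $23,632.00 = COGS $13,050.55 + ending $10,581.45

COGS = $13,050.55; ending inventory = $10,581.45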